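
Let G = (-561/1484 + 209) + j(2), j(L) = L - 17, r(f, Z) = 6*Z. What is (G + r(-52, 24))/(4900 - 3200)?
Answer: 501031/2522800 ≈ 0.19860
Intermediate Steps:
j(L) = -17 + L
G = 287335/1484 (G = (-561/1484 + 209) + (-17 + 2) = (-561*1/1484 + 209) - 15 = (-561/1484 + 209) - 15 = 309595/1484 - 15 = 287335/1484 ≈ 193.62)
(G + r(-52, 24))/(4900 - 3200) = (287335/1484 + 6*24)/(4900 - 3200) = (287335/1484 + 144)/1700 = (501031/1484)*(1/1700) = 501031/2522800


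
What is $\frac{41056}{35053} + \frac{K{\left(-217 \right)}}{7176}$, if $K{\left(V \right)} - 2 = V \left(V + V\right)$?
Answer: $\frac{898977349}{62885082} \approx 14.296$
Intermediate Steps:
$K{\left(V \right)} = 2 + 2 V^{2}$ ($K{\left(V \right)} = 2 + V \left(V + V\right) = 2 + V 2 V = 2 + 2 V^{2}$)
$\frac{41056}{35053} + \frac{K{\left(-217 \right)}}{7176} = \frac{41056}{35053} + \frac{2 + 2 \left(-217\right)^{2}}{7176} = 41056 \cdot \frac{1}{35053} + \left(2 + 2 \cdot 47089\right) \frac{1}{7176} = \frac{41056}{35053} + \left(2 + 94178\right) \frac{1}{7176} = \frac{41056}{35053} + 94180 \cdot \frac{1}{7176} = \frac{41056}{35053} + \frac{23545}{1794} = \frac{898977349}{62885082}$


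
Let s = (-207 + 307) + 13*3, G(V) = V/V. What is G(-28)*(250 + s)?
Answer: 389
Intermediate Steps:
G(V) = 1
s = 139 (s = 100 + 39 = 139)
G(-28)*(250 + s) = 1*(250 + 139) = 1*389 = 389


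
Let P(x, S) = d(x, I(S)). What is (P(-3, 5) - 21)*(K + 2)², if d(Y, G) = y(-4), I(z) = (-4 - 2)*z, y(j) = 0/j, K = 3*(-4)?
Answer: -2100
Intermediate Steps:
K = -12
y(j) = 0
I(z) = -6*z
d(Y, G) = 0
P(x, S) = 0
(P(-3, 5) - 21)*(K + 2)² = (0 - 21)*(-12 + 2)² = -21*(-10)² = -21*100 = -2100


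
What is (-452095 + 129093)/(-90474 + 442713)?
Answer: -323002/352239 ≈ -0.91700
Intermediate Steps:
(-452095 + 129093)/(-90474 + 442713) = -323002/352239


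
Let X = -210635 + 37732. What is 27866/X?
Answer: -27866/172903 ≈ -0.16117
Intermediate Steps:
X = -172903
27866/X = 27866/(-172903) = 27866*(-1/172903) = -27866/172903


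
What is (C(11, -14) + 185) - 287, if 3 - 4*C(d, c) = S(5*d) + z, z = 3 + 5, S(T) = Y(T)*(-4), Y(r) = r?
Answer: -193/4 ≈ -48.250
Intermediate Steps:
S(T) = -4*T (S(T) = T*(-4) = -4*T)
z = 8
C(d, c) = -5/4 + 5*d (C(d, c) = ¾ - (-20*d + 8)/4 = ¾ - (8 - 20*d)/4 = ¾ + (-2 + 5*d) = -5/4 + 5*d)
(C(11, -14) + 185) - 287 = ((-5/4 + 5*11) + 185) - 287 = ((-5/4 + 55) + 185) - 287 = (215/4 + 185) - 287 = 955/4 - 287 = -193/4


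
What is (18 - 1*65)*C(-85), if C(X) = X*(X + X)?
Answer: -679150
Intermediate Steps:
C(X) = 2*X² (C(X) = X*(2*X) = 2*X²)
(18 - 1*65)*C(-85) = (18 - 1*65)*(2*(-85)²) = (18 - 65)*(2*7225) = -47*14450 = -679150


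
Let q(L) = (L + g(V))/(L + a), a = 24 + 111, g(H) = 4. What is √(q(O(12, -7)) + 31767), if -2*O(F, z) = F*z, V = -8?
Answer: √995236485/177 ≈ 178.23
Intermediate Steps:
O(F, z) = -F*z/2
a = 135
q(L) = (4 + L)/(135 + L) (q(L) = (L + 4)/(L + 135) = (4 + L)/(135 + L))
√(q(O(12, -7)) + 31767) = √((4 - ½*12*(-7))/(135 - ½*12*(-7)) + 31767) = √((4 + 42)/(135 + 42) + 31767) = √(46/177 + 31767) = √(5622805/177) = √995236485/177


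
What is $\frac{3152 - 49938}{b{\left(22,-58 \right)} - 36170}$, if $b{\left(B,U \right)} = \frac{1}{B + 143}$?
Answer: $\frac{7719690}{5968049} \approx 1.2935$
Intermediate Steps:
$b{\left(B,U \right)} = \frac{1}{143 + B}$
$\frac{3152 - 49938}{b{\left(22,-58 \right)} - 36170} = \frac{3152 - 49938}{\frac{1}{143 + 22} - 36170} = - \frac{46786}{\frac{1}{165} - 36170} = - \frac{46786}{- \frac{5968049}{165}} = \left(-46786\right) \left(- \frac{165}{5968049}\right) = \frac{7719690}{5968049}$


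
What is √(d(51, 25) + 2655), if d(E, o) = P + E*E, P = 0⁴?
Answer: 6*√146 ≈ 72.498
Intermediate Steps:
P = 0
d(E, o) = E² (d(E, o) = 0 + E*E = 0 + E² = E²)
√(d(51, 25) + 2655) = √(51² + 2655) = √(2601 + 2655) = √5256 = 6*√146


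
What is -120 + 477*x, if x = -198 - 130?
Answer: -156576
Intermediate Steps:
x = -328
-120 + 477*x = -120 + 477*(-328) = -120 - 156456 = -156576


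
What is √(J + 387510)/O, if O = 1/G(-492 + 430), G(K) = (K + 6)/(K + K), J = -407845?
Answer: 98*I*√415/31 ≈ 64.4*I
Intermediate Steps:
G(K) = (6 + K)/(2*K) (G(K) = (6 + K)/((2*K)) = (6 + K)*(1/(2*K)) = (6 + K)/(2*K))
O = 31/14 (O = 1/((6 + (-492 + 430))/(2*(-492 + 430))) = 1/((½)*(6 - 62)/(-62)) = 1/((½)*(-1/62)*(-56)) = 1/(14/31) = 31/14 ≈ 2.2143)
√(J + 387510)/O = √(-407845 + 387510)/(31/14) = √(-20335)*(14/31) = (7*I*√415)*(14/31) = 98*I*√415/31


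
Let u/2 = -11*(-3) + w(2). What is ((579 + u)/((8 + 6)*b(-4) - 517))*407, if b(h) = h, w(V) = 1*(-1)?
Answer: -261701/573 ≈ -456.72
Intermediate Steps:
w(V) = -1
u = 64 (u = 2*(-11*(-3) - 1) = 2*(33 - 1) = 2*32 = 64)
((579 + u)/((8 + 6)*b(-4) - 517))*407 = ((579 + 64)/((8 + 6)*(-4) - 517))*407 = (643/(14*(-4) - 517))*407 = (643/(-56 - 517))*407 = (643/(-573))*407 = (643*(-1/573))*407 = -643/573*407 = -261701/573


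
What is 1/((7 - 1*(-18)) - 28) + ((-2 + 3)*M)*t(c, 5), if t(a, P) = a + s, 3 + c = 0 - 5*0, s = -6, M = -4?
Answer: 107/3 ≈ 35.667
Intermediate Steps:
c = -3 (c = -3 + (0 - 5*0) = -3 + (0 + 0) = -3 + 0 = -3)
t(a, P) = -6 + a (t(a, P) = a - 6 = -6 + a)
1/((7 - 1*(-18)) - 28) + ((-2 + 3)*M)*t(c, 5) = 1/((7 - 1*(-18)) - 28) + ((-2 + 3)*(-4))*(-6 - 3) = 1/((7 + 18) - 28) + (1*(-4))*(-9) = 1/(25 - 28) - 4*(-9) = 1/(-3) + 36 = -1/3 + 36 = 107/3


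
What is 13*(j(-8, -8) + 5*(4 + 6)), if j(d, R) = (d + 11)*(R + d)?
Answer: 26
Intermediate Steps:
j(d, R) = (11 + d)*(R + d)
13*(j(-8, -8) + 5*(4 + 6)) = 13*(((-8)² + 11*(-8) + 11*(-8) - 8*(-8)) + 5*(4 + 6)) = 13*((64 - 88 - 88 + 64) + 5*10) = 13*(-48 + 50) = 13*2 = 26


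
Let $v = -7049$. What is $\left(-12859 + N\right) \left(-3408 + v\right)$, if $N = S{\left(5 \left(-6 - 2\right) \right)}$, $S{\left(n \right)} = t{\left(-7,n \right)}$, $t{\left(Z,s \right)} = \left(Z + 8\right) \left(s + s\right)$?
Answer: $135303123$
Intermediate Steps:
$t{\left(Z,s \right)} = 2 s \left(8 + Z\right)$ ($t{\left(Z,s \right)} = \left(8 + Z\right) 2 s = 2 s \left(8 + Z\right)$)
$S{\left(n \right)} = 2 n$ ($S{\left(n \right)} = 2 n \left(8 - 7\right) = 2 n 1 = 2 n$)
$N = -80$ ($N = 2 \cdot 5 \left(-6 - 2\right) = 2 \cdot 5 \left(-8\right) = 2 \left(-40\right) = -80$)
$\left(-12859 + N\right) \left(-3408 + v\right) = \left(-12859 - 80\right) \left(-3408 - 7049\right) = \left(-12939\right) \left(-10457\right) = 135303123$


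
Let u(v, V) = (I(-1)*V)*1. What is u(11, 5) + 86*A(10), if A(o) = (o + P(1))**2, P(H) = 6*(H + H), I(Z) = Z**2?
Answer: 41629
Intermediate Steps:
P(H) = 12*H (P(H) = 6*(2*H) = 12*H)
u(v, V) = V (u(v, V) = ((-1)**2*V)*1 = (1*V)*1 = V*1 = V)
A(o) = (12 + o)**2 (A(o) = (o + 12*1)**2 = (o + 12)**2 = (12 + o)**2)
u(11, 5) + 86*A(10) = 5 + 86*(12 + 10)**2 = 5 + 86*22**2 = 5 + 86*484 = 5 + 41624 = 41629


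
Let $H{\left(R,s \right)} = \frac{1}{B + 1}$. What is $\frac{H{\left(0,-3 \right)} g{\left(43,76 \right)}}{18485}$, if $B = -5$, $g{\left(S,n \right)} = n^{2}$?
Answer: $- \frac{1444}{18485} \approx -0.078117$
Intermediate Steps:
$H{\left(R,s \right)} = - \frac{1}{4}$ ($H{\left(R,s \right)} = \frac{1}{-5 + 1} = \frac{1}{-4} = - \frac{1}{4}$)
$\frac{H{\left(0,-3 \right)} g{\left(43,76 \right)}}{18485} = \frac{\left(- \frac{1}{4}\right) 76^{2}}{18485} = \left(- \frac{1}{4}\right) 5776 \cdot \frac{1}{18485} = \left(-1444\right) \frac{1}{18485} = - \frac{1444}{18485}$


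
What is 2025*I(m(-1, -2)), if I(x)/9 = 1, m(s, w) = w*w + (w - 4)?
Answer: 18225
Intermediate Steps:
m(s, w) = -4 + w + w**2 (m(s, w) = w**2 + (-4 + w) = -4 + w + w**2)
I(x) = 9 (I(x) = 9*1 = 9)
2025*I(m(-1, -2)) = 2025*9 = 18225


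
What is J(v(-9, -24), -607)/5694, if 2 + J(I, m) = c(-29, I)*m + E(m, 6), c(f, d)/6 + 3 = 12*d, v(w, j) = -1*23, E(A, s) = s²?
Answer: 508076/2847 ≈ 178.46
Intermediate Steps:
v(w, j) = -23
c(f, d) = -18 + 72*d (c(f, d) = -18 + 6*(12*d) = -18 + 72*d)
J(I, m) = 34 + m*(-18 + 72*I) (J(I, m) = -2 + ((-18 + 72*I)*m + 6²) = -2 + (m*(-18 + 72*I) + 36) = -2 + (36 + m*(-18 + 72*I)) = 34 + m*(-18 + 72*I))
J(v(-9, -24), -607)/5694 = (34 - 18*(-607) + 72*(-23)*(-607))/5694 = (34 + 10926 + 1005192)*(1/5694) = 1016152*(1/5694) = 508076/2847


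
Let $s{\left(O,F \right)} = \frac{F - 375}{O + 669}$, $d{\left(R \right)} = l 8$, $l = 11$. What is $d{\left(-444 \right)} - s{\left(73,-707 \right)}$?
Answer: $\frac{33189}{371} \approx 89.458$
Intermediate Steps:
$d{\left(R \right)} = 88$ ($d{\left(R \right)} = 11 \cdot 8 = 88$)
$s{\left(O,F \right)} = \frac{-375 + F}{669 + O}$
$d{\left(-444 \right)} - s{\left(73,-707 \right)} = 88 - \frac{-375 - 707}{669 + 73} = 88 - \frac{1}{742} \left(-1082\right) = 88 - - \frac{541}{371} = 88 + \frac{541}{371} = \frac{33189}{371}$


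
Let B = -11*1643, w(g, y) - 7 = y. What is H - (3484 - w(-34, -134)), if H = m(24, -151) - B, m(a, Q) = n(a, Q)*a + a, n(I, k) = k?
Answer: 10862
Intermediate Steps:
w(g, y) = 7 + y
B = -18073
m(a, Q) = a + Q*a (m(a, Q) = Q*a + a = a + Q*a)
H = 14473 (H = 24*(1 - 151) - 1*(-18073) = 24*(-150) + 18073 = -3600 + 18073 = 14473)
H - (3484 - w(-34, -134)) = 14473 - (3484 - (7 - 134)) = 14473 - (3484 - 1*(-127)) = 14473 - (3484 + 127) = 14473 - 1*3611 = 14473 - 3611 = 10862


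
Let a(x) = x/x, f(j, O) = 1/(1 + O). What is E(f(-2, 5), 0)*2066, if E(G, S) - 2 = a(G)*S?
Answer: 4132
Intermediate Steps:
a(x) = 1
E(G, S) = 2 + S (E(G, S) = 2 + 1*S = 2 + S)
E(f(-2, 5), 0)*2066 = (2 + 0)*2066 = 2*2066 = 4132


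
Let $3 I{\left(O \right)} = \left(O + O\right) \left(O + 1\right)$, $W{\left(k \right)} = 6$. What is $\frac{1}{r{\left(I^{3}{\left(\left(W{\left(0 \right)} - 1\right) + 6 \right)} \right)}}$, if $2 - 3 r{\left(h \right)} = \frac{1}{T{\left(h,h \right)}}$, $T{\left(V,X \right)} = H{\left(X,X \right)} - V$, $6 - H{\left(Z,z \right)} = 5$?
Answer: $\frac{2044413}{1362943} \approx 1.5$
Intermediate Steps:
$H{\left(Z,z \right)} = 1$ ($H{\left(Z,z \right)} = 6 - 5 = 1$)
$I{\left(O \right)} = \frac{2 O \left(1 + O\right)}{3}$ ($I{\left(O \right)} = \frac{\left(O + O\right) \left(O + 1\right)}{3} = \frac{2 O \left(1 + O\right)}{3}$)
$T{\left(V,X \right)} = 1 - V$
$r{\left(h \right)} = \frac{2}{3} - \frac{1}{3 \left(1 - h\right)}$
$\frac{1}{r{\left(I^{3}{\left(\left(W{\left(0 \right)} - 1\right) + 6 \right)} \right)}} = \frac{1}{\frac{1}{3} \frac{1}{-1 + \left(\frac{2 \left(\left(6 - 1\right) + 6\right) \left(1 + \left(\left(6 - 1\right) + 6\right)\right)}{3}\right)^{3}} \left(-1 + 2 \left(\frac{2 \left(\left(6 - 1\right) + 6\right) \left(1 + \left(\left(6 - 1\right) + 6\right)\right)}{3}\right)^{3}\right)} = \frac{1}{\frac{1}{3} \frac{1}{-1 + \left(\frac{2 \left(5 + 6\right) \left(1 + \left(5 + 6\right)\right)}{3}\right)^{3}} \left(-1 + 2 \left(\frac{2 \left(5 + 6\right) \left(1 + \left(5 + 6\right)\right)}{3}\right)^{3}\right)} = \frac{1}{\frac{1}{3} \frac{1}{-1 + \left(\frac{2}{3} \cdot 11 \left(1 + 11\right)\right)^{3}} \left(-1 + 2 \left(\frac{2}{3} \cdot 11 \left(1 + 11\right)\right)^{3}\right)} = \frac{1}{\frac{1}{3} \frac{1}{-1 + \left(\frac{2}{3} \cdot 11 \cdot 12\right)^{3}} \left(-1 + 2 \left(\frac{2}{3} \cdot 11 \cdot 12\right)^{3}\right)} = \frac{1}{\frac{1}{3} \frac{1}{-1 + 88^{3}} \left(-1 + 2 \cdot 88^{3}\right)} = \frac{1}{\frac{1}{3} \frac{1}{-1 + 681472} \left(-1 + 2 \cdot 681472\right)} = \frac{1}{\frac{1}{3} \cdot \frac{1}{681471} \left(-1 + 1362944\right)} = \frac{1}{\frac{1}{3} \cdot \frac{1}{681471} \cdot 1362943} = \frac{1}{\frac{1362943}{2044413}} = \frac{2044413}{1362943}$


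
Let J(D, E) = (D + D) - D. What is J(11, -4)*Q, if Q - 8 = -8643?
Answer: -94985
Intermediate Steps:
Q = -8635 (Q = 8 - 8643 = -8635)
J(D, E) = D (J(D, E) = 2*D - D = D)
J(11, -4)*Q = 11*(-8635) = -94985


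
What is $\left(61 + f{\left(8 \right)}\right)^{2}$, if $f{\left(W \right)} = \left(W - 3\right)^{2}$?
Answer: $7396$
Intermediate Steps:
$f{\left(W \right)} = \left(-3 + W\right)^{2}$
$\left(61 + f{\left(8 \right)}\right)^{2} = \left(61 + \left(-3 + 8\right)^{2}\right)^{2} = \left(61 + 5^{2}\right)^{2} = \left(61 + 25\right)^{2} = 86^{2} = 7396$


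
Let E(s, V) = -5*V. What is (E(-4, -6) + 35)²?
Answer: 4225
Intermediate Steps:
(E(-4, -6) + 35)² = (-5*(-6) + 35)² = (30 + 35)² = 65² = 4225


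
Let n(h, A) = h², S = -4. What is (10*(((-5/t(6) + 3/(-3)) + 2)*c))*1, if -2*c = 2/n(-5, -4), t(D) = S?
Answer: -9/10 ≈ -0.90000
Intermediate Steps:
t(D) = -4
c = -1/25 (c = -1/((-5)²) = -1/25 ≈ -0.040000)
(10*(((-5/t(6) + 3/(-3)) + 2)*c))*1 = (10*(((-5/(-4) + 3/(-3)) + 2)*(-1/25)))*1 = (10*(((-5*(-¼) + 3*(-⅓)) + 2)*(-1/25)))*1 = (10*(((5/4 - 1) + 2)*(-1/25)))*1 = (10*((¼ + 2)*(-1/25)))*1 = (10*((9/4)*(-1/25)))*1 = (10*(-9/100))*1 = -9/10*1 = -9/10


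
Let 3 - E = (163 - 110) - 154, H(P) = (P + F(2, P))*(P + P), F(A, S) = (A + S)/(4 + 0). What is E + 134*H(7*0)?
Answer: 104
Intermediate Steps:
F(A, S) = A/4 + S/4 (F(A, S) = (A + S)/4 = (A + S)*(¼) = A/4 + S/4)
H(P) = 2*P*(½ + 5*P/4) (H(P) = (P + ((¼)*2 + P/4))*(P + P) = (P + (½ + P/4))*(2*P) = (½ + 5*P/4)*(2*P) = 2*P*(½ + 5*P/4))
E = 104 (E = 3 - ((163 - 110) - 154) = 3 - (53 - 154) = 3 - 1*(-101) = 3 + 101 = 104)
E + 134*H(7*0) = 104 + 134*((7*0)*(2 + 5*(7*0))/2) = 104 + 134*((½)*0*(2 + 5*0)) = 104 + 134*((½)*0*(2 + 0)) = 104 + 134*((½)*0*2) = 104 + 134*0 = 104 + 0 = 104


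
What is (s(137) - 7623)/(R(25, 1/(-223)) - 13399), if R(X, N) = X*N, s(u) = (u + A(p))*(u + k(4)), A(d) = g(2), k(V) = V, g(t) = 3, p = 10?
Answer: -2702091/2988002 ≈ -0.90431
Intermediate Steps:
A(d) = 3
s(u) = (3 + u)*(4 + u) (s(u) = (u + 3)*(u + 4) = (3 + u)*(4 + u))
R(X, N) = N*X
(s(137) - 7623)/(R(25, 1/(-223)) - 13399) = ((12 + 137² + 7*137) - 7623)/(25/(-223) - 13399) = ((12 + 18769 + 959) - 7623)/(-1/223*25 - 13399) = (19740 - 7623)/(-25/223 - 13399) = 12117/(-2988002/223) = 12117*(-223/2988002) = -2702091/2988002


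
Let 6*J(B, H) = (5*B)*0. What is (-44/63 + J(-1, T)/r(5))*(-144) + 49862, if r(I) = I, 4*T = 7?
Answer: 349738/7 ≈ 49963.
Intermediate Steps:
T = 7/4 (T = (¼)*7 = 7/4 ≈ 1.7500)
J(B, H) = 0 (J(B, H) = ((5*B)*0)/6 = (⅙)*0 = 0)
(-44/63 + J(-1, T)/r(5))*(-144) + 49862 = (-44/63 + 0/5)*(-144) + 49862 = (-44*1/63 + 0*(⅕))*(-144) + 49862 = (-44/63 + 0)*(-144) + 49862 = -44/63*(-144) + 49862 = 704/7 + 49862 = 349738/7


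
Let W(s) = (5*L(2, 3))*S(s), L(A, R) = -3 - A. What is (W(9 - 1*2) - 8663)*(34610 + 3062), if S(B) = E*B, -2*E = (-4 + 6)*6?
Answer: -286796936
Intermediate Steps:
E = -6 (E = -(-4 + 6)*6/2 = -6 ≈ -6.0000)
S(B) = -6*B
W(s) = 150*s (W(s) = (5*(-3 - 1*2))*(-6*s) = (5*(-3 - 2))*(-6*s) = (5*(-5))*(-6*s) = -(-150)*s = 150*s)
(W(9 - 1*2) - 8663)*(34610 + 3062) = (150*(9 - 1*2) - 8663)*(34610 + 3062) = (150*(9 - 2) - 8663)*37672 = (150*7 - 8663)*37672 = (1050 - 8663)*37672 = -7613*37672 = -286796936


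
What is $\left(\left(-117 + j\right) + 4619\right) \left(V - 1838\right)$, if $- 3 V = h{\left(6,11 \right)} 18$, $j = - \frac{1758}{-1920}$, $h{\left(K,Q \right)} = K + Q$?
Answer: $- \frac{139770501}{16} \approx -8.7356 \cdot 10^{6}$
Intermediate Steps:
$j = \frac{293}{320}$ ($j = \left(-1758\right) \left(- \frac{1}{1920}\right) = \frac{293}{320} \approx 0.91562$)
$V = -102$ ($V = - \frac{\left(6 + 11\right) 18}{3} = - \frac{17 \cdot 18}{3} = \left(- \frac{1}{3}\right) 306 = -102$)
$\left(\left(-117 + j\right) + 4619\right) \left(V - 1838\right) = \left(\left(-117 + \frac{293}{320}\right) + 4619\right) \left(-102 - 1838\right) = \left(- \frac{37147}{320} + 4619\right) \left(-1940\right) = \frac{1440933}{320} \left(-1940\right) = - \frac{139770501}{16}$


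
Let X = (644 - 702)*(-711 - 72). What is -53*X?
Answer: -2406942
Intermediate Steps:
X = 45414 (X = -58*(-783) = 45414)
-53*X = -53*45414 = -2406942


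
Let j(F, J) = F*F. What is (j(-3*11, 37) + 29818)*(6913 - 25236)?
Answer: -566308961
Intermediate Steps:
j(F, J) = F**2
(j(-3*11, 37) + 29818)*(6913 - 25236) = ((-3*11)**2 + 29818)*(6913 - 25236) = ((-33)**2 + 29818)*(-18323) = (1089 + 29818)*(-18323) = 30907*(-18323) = -566308961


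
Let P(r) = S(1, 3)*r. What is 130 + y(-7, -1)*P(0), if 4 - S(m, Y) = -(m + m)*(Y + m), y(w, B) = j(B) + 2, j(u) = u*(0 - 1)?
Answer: 130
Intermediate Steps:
j(u) = -u (j(u) = u*(-1) = -u)
y(w, B) = 2 - B (y(w, B) = -B + 2 = 2 - B)
S(m, Y) = 4 + 2*m*(Y + m) (S(m, Y) = 4 - (-1)*(m + m)*(Y + m) = 4 - (-1)*(2*m)*(Y + m) = 4 - (-1)*2*m*(Y + m) = 4 - (-2)*m*(Y + m) = 4 + 2*m*(Y + m))
P(r) = 12*r (P(r) = (4 + 2*1² + 2*3*1)*r = (4 + 2*1 + 6)*r = (4 + 2 + 6)*r = 12*r)
130 + y(-7, -1)*P(0) = 130 + (2 - 1*(-1))*(12*0) = 130 + (2 + 1)*0 = 130 + 3*0 = 130 + 0 = 130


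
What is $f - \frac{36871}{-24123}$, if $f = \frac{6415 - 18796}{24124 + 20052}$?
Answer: $\frac{120922403}{96877968} \approx 1.2482$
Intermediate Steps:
$f = - \frac{12381}{44176} \approx -0.28027$
$f - \frac{36871}{-24123} = - \frac{12381}{44176} - \frac{36871}{-24123} = - \frac{12381}{44176} - 36871 \left(- \frac{1}{24123}\right) = - \frac{12381}{44176} - - \frac{36871}{24123} = - \frac{12381}{44176} + \frac{36871}{24123} = \frac{120922403}{96877968}$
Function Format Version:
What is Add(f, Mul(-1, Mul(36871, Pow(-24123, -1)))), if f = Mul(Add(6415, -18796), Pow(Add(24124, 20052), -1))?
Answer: Rational(120922403, 96877968) ≈ 1.2482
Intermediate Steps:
f = Rational(-12381, 44176) (f = Mul(-12381, Pow(44176, -1)) = Mul(-12381, Rational(1, 44176)) = Rational(-12381, 44176) ≈ -0.28027)
Add(f, Mul(-1, Mul(36871, Pow(-24123, -1)))) = Add(Rational(-12381, 44176), Mul(-1, Mul(36871, Pow(-24123, -1)))) = Add(Rational(-12381, 44176), Mul(-1, Mul(36871, Rational(-1, 24123)))) = Add(Rational(-12381, 44176), Mul(-1, Rational(-36871, 24123))) = Add(Rational(-12381, 44176), Rational(36871, 24123)) = Rational(120922403, 96877968)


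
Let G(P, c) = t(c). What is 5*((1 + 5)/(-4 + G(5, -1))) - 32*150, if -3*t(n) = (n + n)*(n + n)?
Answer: -38445/8 ≈ -4805.6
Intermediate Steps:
t(n) = -4*n²/3 (t(n) = -(n + n)*(n + n)/3 = -2*n*2*n/3 = -4*n²/3)
G(P, c) = -4*c²/3
5*((1 + 5)/(-4 + G(5, -1))) - 32*150 = 5*((1 + 5)/(-4 - 4/3*(-1)²)) - 32*150 = 5*(6/(-4 - 4/3*1)) - 4800 = 5*(6/(-4 - 4/3)) - 4800 = 5*(6/(-16/3)) - 4800 = 5*(6*(-3/16)) - 4800 = 5*(-9/8) - 4800 = -45/8 - 4800 = -38445/8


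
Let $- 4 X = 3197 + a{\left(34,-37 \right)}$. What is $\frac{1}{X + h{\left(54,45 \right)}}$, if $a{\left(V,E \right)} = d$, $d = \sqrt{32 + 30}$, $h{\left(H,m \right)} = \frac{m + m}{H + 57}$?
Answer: $- \frac{17489012}{13963827683} + \frac{5476 \sqrt{62}}{13963827683} \approx -0.0012494$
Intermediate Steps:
$h{\left(H,m \right)} = \frac{2 m}{57 + H}$
$d = \sqrt{62} \approx 7.874$
$a{\left(V,E \right)} = \sqrt{62}$
$X = - \frac{3197}{4} - \frac{\sqrt{62}}{4}$ ($X = - \frac{3197 + \sqrt{62}}{4} = - \frac{3197}{4} - \frac{\sqrt{62}}{4} \approx -801.22$)
$\frac{1}{X + h{\left(54,45 \right)}} = \frac{1}{\left(- \frac{3197}{4} - \frac{\sqrt{62}}{4}\right) + 2 \cdot 45 \frac{1}{57 + 54}} = \frac{1}{\left(- \frac{3197}{4} - \frac{\sqrt{62}}{4}\right) + 2 \cdot 45 \cdot \frac{1}{111}} = \frac{1}{\left(- \frac{3197}{4} - \frac{\sqrt{62}}{4}\right) + \frac{30}{37}} = \frac{1}{- \frac{118169}{148} - \frac{\sqrt{62}}{4}}$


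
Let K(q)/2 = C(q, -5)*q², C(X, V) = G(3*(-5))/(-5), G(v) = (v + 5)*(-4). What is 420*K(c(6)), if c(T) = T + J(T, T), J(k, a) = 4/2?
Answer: -430080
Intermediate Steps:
G(v) = -20 - 4*v (G(v) = (5 + v)*(-4) = -20 - 4*v)
J(k, a) = 2 (J(k, a) = 4*(½) = 2)
C(X, V) = -8 (C(X, V) = (-20 - 12*(-5))/(-5) = (-20 - 4*(-15))*(-⅕) = (-20 + 60)*(-⅕) = 40*(-⅕) = -8)
c(T) = 2 + T (c(T) = T + 2 = 2 + T)
K(q) = -16*q² (K(q) = 2*(-8*q²) = -16*q²)
420*K(c(6)) = 420*(-16*(2 + 6)²) = 420*(-16*8²) = 420*(-16*64) = 420*(-1024) = -430080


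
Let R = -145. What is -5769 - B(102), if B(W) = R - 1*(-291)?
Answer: -5915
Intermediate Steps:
B(W) = 146 (B(W) = -145 - 1*(-291) = -145 + 291 = 146)
-5769 - B(102) = -5769 - 1*146 = -5769 - 146 = -5915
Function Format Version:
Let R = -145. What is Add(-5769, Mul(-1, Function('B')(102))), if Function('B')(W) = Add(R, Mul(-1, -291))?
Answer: -5915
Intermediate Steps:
Function('B')(W) = 146 (Function('B')(W) = Add(-145, Mul(-1, -291)) = Add(-145, 291) = 146)
Add(-5769, Mul(-1, Function('B')(102))) = Add(-5769, Mul(-1, 146)) = Add(-5769, -146) = -5915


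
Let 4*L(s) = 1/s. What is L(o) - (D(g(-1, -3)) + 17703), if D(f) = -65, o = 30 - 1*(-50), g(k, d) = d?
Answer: -5644159/320 ≈ -17638.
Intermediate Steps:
o = 80 (o = 30 + 50 = 80)
L(s) = 1/(4*s)
L(o) - (D(g(-1, -3)) + 17703) = (1/4)/80 - (-65 + 17703) = (1/4)*(1/80) - 1*17638 = 1/320 - 17638 = -5644159/320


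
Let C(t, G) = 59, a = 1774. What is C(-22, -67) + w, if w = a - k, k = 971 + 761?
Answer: 101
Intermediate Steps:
k = 1732
w = 42 (w = 1774 - 1*1732 = 1774 - 1732 = 42)
C(-22, -67) + w = 59 + 42 = 101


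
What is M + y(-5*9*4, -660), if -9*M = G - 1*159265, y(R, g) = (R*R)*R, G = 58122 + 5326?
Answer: -17464061/3 ≈ -5.8214e+6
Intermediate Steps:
G = 63448
y(R, g) = R³ (y(R, g) = R²*R = R³)
M = 31939/3 (M = -(63448 - 1*159265)/9 = -(63448 - 159265)/9 = -⅑*(-95817) = 31939/3 ≈ 10646.)
M + y(-5*9*4, -660) = 31939/3 + (-5*9*4)³ = 31939/3 + (-45*4)³ = 31939/3 + (-180)³ = 31939/3 - 5832000 = -17464061/3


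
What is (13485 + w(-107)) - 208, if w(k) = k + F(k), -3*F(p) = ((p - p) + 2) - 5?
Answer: 13171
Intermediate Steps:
F(p) = 1 (F(p) = -(((p - p) + 2) - 5)/3 = -((0 + 2) - 5)/3 = -(2 - 5)/3 = -1/3*(-3) = 1)
w(k) = 1 + k (w(k) = k + 1 = 1 + k)
(13485 + w(-107)) - 208 = (13485 + (1 - 107)) - 208 = (13485 - 106) - 208 = 13379 - 208 = 13171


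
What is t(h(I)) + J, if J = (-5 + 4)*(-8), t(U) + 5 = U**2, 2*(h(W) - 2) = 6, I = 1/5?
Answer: 28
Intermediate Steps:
I = 1/5 (I = 1*(1/5) = 1/5 ≈ 0.20000)
h(W) = 5 (h(W) = 2 + (1/2)*6 = 2 + 3 = 5)
t(U) = -5 + U**2
J = 8 (J = -1*(-8) = 8)
t(h(I)) + J = (-5 + 5**2) + 8 = (-5 + 25) + 8 = 20 + 8 = 28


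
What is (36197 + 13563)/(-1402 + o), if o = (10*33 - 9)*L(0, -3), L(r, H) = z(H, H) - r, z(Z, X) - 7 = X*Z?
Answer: 24880/1867 ≈ 13.326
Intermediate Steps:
z(Z, X) = 7 + X*Z
L(r, H) = 7 + H² - r (L(r, H) = (7 + H*H) - r = (7 + H²) - r = 7 + H² - r)
o = 5136 (o = (10*33 - 9)*(7 + (-3)² - 1*0) = (330 - 9)*(7 + 9 + 0) = 321*16 = 5136)
(36197 + 13563)/(-1402 + o) = (36197 + 13563)/(-1402 + 5136) = 49760/3734 = 49760*(1/3734) = 24880/1867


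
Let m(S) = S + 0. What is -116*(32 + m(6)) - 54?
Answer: -4462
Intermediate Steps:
m(S) = S
-116*(32 + m(6)) - 54 = -116*(32 + 6) - 54 = -116*38 - 54 = -4408 - 54 = -4462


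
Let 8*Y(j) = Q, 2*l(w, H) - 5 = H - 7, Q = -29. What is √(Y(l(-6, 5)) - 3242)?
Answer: 3*I*√5770/4 ≈ 56.97*I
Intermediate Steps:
l(w, H) = -1 + H/2 (l(w, H) = 5/2 + (H - 7)/2 = 5/2 + (-7 + H)/2 = 5/2 + (-7/2 + H/2) = -1 + H/2)
Y(j) = -29/8 (Y(j) = (⅛)*(-29) = -29/8)
√(Y(l(-6, 5)) - 3242) = √(-29/8 - 3242) = √(-25965/8) = 3*I*√5770/4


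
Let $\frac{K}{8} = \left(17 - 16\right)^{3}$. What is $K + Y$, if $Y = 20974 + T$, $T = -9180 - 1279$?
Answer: $10523$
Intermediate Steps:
$T = -10459$ ($T = -9180 - 1279 = -10459$)
$K = 8$ ($K = 8 \left(17 - 16\right)^{3} = 8 \cdot 1^{3} = 8 \cdot 1 = 8$)
$Y = 10515$ ($Y = 20974 - 10459 = 10515$)
$K + Y = 8 + 10515 = 10523$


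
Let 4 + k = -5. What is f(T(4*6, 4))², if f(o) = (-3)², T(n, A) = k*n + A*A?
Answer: 81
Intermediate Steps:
k = -9 (k = -4 - 5 = -9)
T(n, A) = A² - 9*n (T(n, A) = -9*n + A*A = -9*n + A² = A² - 9*n)
f(o) = 9
f(T(4*6, 4))² = 9² = 81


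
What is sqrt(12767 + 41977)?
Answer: 2*sqrt(13686) ≈ 233.97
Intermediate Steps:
sqrt(12767 + 41977) = sqrt(54744) = 2*sqrt(13686)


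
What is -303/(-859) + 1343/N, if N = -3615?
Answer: -58292/3105285 ≈ -0.018772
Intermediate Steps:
-303/(-859) + 1343/N = -303/(-859) + 1343/(-3615) = -303*(-1/859) + 1343*(-1/3615) = 303/859 - 1343/3615 = -58292/3105285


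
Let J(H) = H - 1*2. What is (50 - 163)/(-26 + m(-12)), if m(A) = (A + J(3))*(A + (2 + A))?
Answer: -113/216 ≈ -0.52315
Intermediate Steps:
J(H) = -2 + H (J(H) = H - 2 = -2 + H)
m(A) = (1 + A)*(2 + 2*A) (m(A) = (A + (-2 + 3))*(A + (2 + A)) = (A + 1)*(2 + 2*A) = (1 + A)*(2 + 2*A))
(50 - 163)/(-26 + m(-12)) = (50 - 163)/(-26 + (2 + 2*(-12)**2 + 4*(-12))) = -113/(-26 + (2 + 2*144 - 48)) = -113/(-26 + (2 + 288 - 48)) = -113/(-26 + 242) = -113/216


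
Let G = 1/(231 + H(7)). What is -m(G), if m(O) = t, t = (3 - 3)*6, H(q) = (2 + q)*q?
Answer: 0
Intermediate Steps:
H(q) = q*(2 + q)
G = 1/294 (G = 1/(231 + 7*(2 + 7)) = 1/(231 + 7*9) = 1/(231 + 63) = 1/294 ≈ 0.0034014)
t = 0 (t = 0*6 = 0)
m(O) = 0
-m(G) = -1*0 = 0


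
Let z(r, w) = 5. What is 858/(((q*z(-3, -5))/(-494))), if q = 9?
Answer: -141284/15 ≈ -9418.9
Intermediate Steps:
858/(((q*z(-3, -5))/(-494))) = 858/(((9*5)/(-494))) = 858/((45*(-1/494))) = 858/(-45/494) = 858*(-494/45) = -141284/15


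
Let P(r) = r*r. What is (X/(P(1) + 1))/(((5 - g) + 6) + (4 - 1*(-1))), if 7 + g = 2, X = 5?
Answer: 5/42 ≈ 0.11905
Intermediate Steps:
g = -5 (g = -7 + 2 = -5)
P(r) = r**2
(X/(P(1) + 1))/(((5 - g) + 6) + (4 - 1*(-1))) = (5/(1**2 + 1))/(((5 - 1*(-5)) + 6) + (4 - 1*(-1))) = (5/(1 + 1))/(((5 + 5) + 6) + (4 + 1)) = (5/2)/((10 + 6) + 5) = (5*(1/2))/(16 + 5) = (5/2)/21 = (5/2)*(1/21) = 5/42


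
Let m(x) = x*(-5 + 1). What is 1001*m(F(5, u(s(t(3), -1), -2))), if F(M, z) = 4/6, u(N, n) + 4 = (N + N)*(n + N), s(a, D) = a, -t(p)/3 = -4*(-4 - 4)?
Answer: -8008/3 ≈ -2669.3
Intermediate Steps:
t(p) = -96 (t(p) = -(-12)*(-4 - 4) = -(-12)*(-8) = -3*32 = -96)
u(N, n) = -4 + 2*N*(N + n) (u(N, n) = -4 + (N + N)*(n + N) = -4 + (2*N)*(N + n) = -4 + 2*N*(N + n))
F(M, z) = ⅔ (F(M, z) = 4*(⅙) = ⅔)
m(x) = -4*x (m(x) = x*(-4) = -4*x)
1001*m(F(5, u(s(t(3), -1), -2))) = 1001*(-4*⅔) = 1001*(-8/3) = -8008/3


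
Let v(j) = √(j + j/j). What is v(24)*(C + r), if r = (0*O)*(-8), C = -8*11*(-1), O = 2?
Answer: 440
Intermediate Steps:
v(j) = √(1 + j) (v(j) = √(j + 1) = √(1 + j))
C = 88 (C = -88*(-1) = 88)
r = 0 (r = (0*2)*(-8) = 0*(-8) = 0)
v(24)*(C + r) = √(1 + 24)*(88 + 0) = √25*88 = 5*88 = 440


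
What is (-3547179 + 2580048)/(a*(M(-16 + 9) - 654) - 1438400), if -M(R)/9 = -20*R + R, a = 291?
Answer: 87921/179731 ≈ 0.48918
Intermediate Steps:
M(R) = 171*R (M(R) = -9*(-20*R + R) = -(-171)*R = 171*R)
(-3547179 + 2580048)/(a*(M(-16 + 9) - 654) - 1438400) = (-3547179 + 2580048)/(291*(171*(-16 + 9) - 654) - 1438400) = -967131/(291*(171*(-7) - 654) - 1438400) = -967131/(291*(-1197 - 654) - 1438400) = -967131/(291*(-1851) - 1438400) = -967131/(-538641 - 1438400) = -967131/(-1977041) = -967131*(-1/1977041) = 87921/179731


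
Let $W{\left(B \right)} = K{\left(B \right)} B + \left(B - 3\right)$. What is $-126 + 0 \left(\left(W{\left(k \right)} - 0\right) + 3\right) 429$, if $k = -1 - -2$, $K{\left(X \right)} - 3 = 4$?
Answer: $-126$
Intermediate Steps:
$K{\left(X \right)} = 7$ ($K{\left(X \right)} = 3 + 4 = 7$)
$k = 1$ ($k = -1 + 2 = 1$)
$W{\left(B \right)} = -3 + 8 B$ ($W{\left(B \right)} = 7 B + \left(B - 3\right) = 7 B + \left(-3 + B\right) = -3 + 8 B$)
$-126 + 0 \left(\left(W{\left(k \right)} - 0\right) + 3\right) 429 = -126 + 0 \left(\left(\left(-3 + 8 \cdot 1\right) - 0\right) + 3\right) 429 = -126 + 0 \left(\left(\left(-3 + 8\right) + 0\right) + 3\right) 429 = -126 + 0 \left(\left(5 + 0\right) + 3\right) 429 = -126 + 0 \left(5 + 3\right) 429 = -126 + 0 \cdot 8 \cdot 429 = -126 + 0 \cdot 429 = -126 + 0 = -126$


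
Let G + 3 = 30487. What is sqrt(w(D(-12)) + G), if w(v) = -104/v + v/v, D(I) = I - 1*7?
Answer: sqrt(11007061)/19 ≈ 174.62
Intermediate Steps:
G = 30484 (G = -3 + 30487 = 30484)
D(I) = -7 + I (D(I) = I - 7 = -7 + I)
w(v) = 1 - 104/v (w(v) = -104/v + 1 = 1 - 104/v)
sqrt(w(D(-12)) + G) = sqrt((-104 + (-7 - 12))/(-7 - 12) + 30484) = sqrt((-104 - 19)/(-19) + 30484) = sqrt(-1/19*(-123) + 30484) = sqrt(123/19 + 30484) = sqrt(579319/19) = sqrt(11007061)/19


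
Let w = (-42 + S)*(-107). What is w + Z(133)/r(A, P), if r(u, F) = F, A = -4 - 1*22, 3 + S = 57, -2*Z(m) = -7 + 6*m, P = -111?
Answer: -284257/222 ≈ -1280.4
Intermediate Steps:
Z(m) = 7/2 - 3*m (Z(m) = -(-7 + 6*m)/2 = 7/2 - 3*m)
S = 54 (S = -3 + 57 = 54)
A = -26 (A = -4 - 22 = -26)
w = -1284 (w = (-42 + 54)*(-107) = 12*(-107) = -1284)
w + Z(133)/r(A, P) = -1284 + (7/2 - 3*133)/(-111) = -1284 + (7/2 - 399)*(-1/111) = -1284 - 791/2*(-1/111) = -1284 + 791/222 = -284257/222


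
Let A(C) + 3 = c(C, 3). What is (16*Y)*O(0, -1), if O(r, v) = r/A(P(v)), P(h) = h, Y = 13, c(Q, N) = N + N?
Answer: 0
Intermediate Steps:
c(Q, N) = 2*N
A(C) = 3 (A(C) = -3 + 2*3 = -3 + 6 = 3)
O(r, v) = r/3
(16*Y)*O(0, -1) = (16*13)*((⅓)*0) = 208*0 = 0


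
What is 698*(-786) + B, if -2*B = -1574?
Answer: -547841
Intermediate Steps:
B = 787 (B = -½*(-1574) = 787)
698*(-786) + B = 698*(-786) + 787 = -548628 + 787 = -547841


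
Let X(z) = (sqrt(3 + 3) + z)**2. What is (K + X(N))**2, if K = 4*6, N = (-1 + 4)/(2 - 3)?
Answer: 1737 - 468*sqrt(6) ≈ 590.64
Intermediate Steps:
N = -3 (N = 3/(-1) = 3*(-1) = -3)
X(z) = (z + sqrt(6))**2 (X(z) = (sqrt(6) + z)**2 = (z + sqrt(6))**2)
K = 24
(K + X(N))**2 = (24 + (-3 + sqrt(6))**2)**2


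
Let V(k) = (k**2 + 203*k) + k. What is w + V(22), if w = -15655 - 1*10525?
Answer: -21208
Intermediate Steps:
V(k) = k**2 + 204*k
w = -26180 (w = -15655 - 10525 = -26180)
w + V(22) = -26180 + 22*(204 + 22) = -26180 + 22*226 = -26180 + 4972 = -21208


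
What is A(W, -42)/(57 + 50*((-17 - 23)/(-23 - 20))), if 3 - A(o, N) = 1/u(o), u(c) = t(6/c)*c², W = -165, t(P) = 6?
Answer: 21072107/727070850 ≈ 0.028982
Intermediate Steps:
u(c) = 6*c²
A(o, N) = 3 - 1/(6*o²)
A(W, -42)/(57 + 50*((-17 - 23)/(-23 - 20))) = (3 - ⅙/(-165)²)/(57 + 50*((-17 - 23)/(-23 - 20))) = (3 - ⅙*1/27225)/(57 + 50*(-40/(-43))) = (3 - 1/163350)/(57 + 50*(-40*(-1/43))) = 490049/(163350*(57 + 50*(40/43))) = 490049/(163350*(57 + 2000/43)) = 490049/(163350*(4451/43)) = (490049/163350)*(43/4451) = 21072107/727070850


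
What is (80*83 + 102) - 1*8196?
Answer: -1454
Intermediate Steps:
(80*83 + 102) - 1*8196 = (6640 + 102) - 8196 = 6742 - 8196 = -1454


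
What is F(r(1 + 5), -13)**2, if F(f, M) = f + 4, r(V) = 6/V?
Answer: 25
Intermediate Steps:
F(f, M) = 4 + f
F(r(1 + 5), -13)**2 = (4 + 6/(1 + 5))**2 = (4 + 6/6)**2 = (4 + 6*(1/6))**2 = (4 + 1)**2 = 5**2 = 25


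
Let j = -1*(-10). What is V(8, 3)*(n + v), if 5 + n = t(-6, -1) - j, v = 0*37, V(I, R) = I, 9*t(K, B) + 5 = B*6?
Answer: -1168/9 ≈ -129.78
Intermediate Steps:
t(K, B) = -5/9 + 2*B/3 (t(K, B) = -5/9 + (B*6)/9 = -5/9 + (6*B)/9 = -5/9 + 2*B/3)
v = 0
j = 10
n = -146/9 (n = -5 + ((-5/9 + (⅔)*(-1)) - 1*10) = -5 + ((-5/9 - ⅔) - 10) = -5 + (-11/9 - 10) = -5 - 101/9 = -146/9 ≈ -16.222)
V(8, 3)*(n + v) = 8*(-146/9 + 0) = 8*(-146/9) = -1168/9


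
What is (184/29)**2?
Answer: 33856/841 ≈ 40.257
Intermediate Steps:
(184/29)**2 = 33856/841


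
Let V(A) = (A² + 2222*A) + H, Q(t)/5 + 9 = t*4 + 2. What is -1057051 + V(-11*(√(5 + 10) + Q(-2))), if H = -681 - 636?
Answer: 1457222 - 42592*√15 ≈ 1.2923e+6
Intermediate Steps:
Q(t) = -35 + 20*t (Q(t) = -45 + 5*(t*4 + 2) = -45 + 5*(4*t + 2) = -45 + 5*(2 + 4*t) = -45 + (10 + 20*t) = -35 + 20*t)
H = -1317
V(A) = -1317 + A² + 2222*A (V(A) = (A² + 2222*A) - 1317 = -1317 + A² + 2222*A)
-1057051 + V(-11*(√(5 + 10) + Q(-2))) = -1057051 + (-1317 + (-11*(√(5 + 10) + (-35 + 20*(-2))))² + 2222*(-11*(√(5 + 10) + (-35 + 20*(-2))))) = -1057051 + (-1317 + (-11*(√15 + (-35 - 40)))² + 2222*(-11*(√15 + (-35 - 40)))) = -1057051 + (-1317 + (-11*(√15 - 75))² + 2222*(-11*(√15 - 75))) = -1057051 + (-1317 + (-11*(-75 + √15))² + 2222*(-11*(-75 + √15))) = -1057051 + (-1317 + (825 - 11*√15)² + 2222*(825 - 11*√15)) = -1057051 + (-1317 + (825 - 11*√15)² + (1833150 - 24442*√15)) = -1057051 + (1831833 + (825 - 11*√15)² - 24442*√15) = 774782 + (825 - 11*√15)² - 24442*√15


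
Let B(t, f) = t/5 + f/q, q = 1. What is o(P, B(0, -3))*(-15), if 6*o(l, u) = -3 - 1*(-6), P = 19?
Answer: -15/2 ≈ -7.5000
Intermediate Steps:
B(t, f) = f + t/5 (B(t, f) = t/5 + f/1 = t*(⅕) + f*1 = t/5 + f = f + t/5)
o(l, u) = ½ (o(l, u) = (-3 - 1*(-6))/6 = (-3 + 6)/6 = (⅙)*3 = ½)
o(P, B(0, -3))*(-15) = (½)*(-15) = -15/2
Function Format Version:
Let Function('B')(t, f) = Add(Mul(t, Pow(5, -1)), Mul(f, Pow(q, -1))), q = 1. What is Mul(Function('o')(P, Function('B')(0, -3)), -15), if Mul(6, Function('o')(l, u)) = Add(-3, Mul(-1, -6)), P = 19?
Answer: Rational(-15, 2) ≈ -7.5000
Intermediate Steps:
Function('B')(t, f) = Add(f, Mul(Rational(1, 5), t)) (Function('B')(t, f) = Add(Mul(t, Pow(5, -1)), Mul(f, Pow(1, -1))) = Add(Mul(t, Rational(1, 5)), Mul(f, 1)) = Add(Mul(Rational(1, 5), t), f) = Add(f, Mul(Rational(1, 5), t)))
Function('o')(l, u) = Rational(1, 2) (Function('o')(l, u) = Mul(Rational(1, 6), Add(-3, Mul(-1, -6))) = Mul(Rational(1, 6), Add(-3, 6)) = Mul(Rational(1, 6), 3) = Rational(1, 2))
Mul(Function('o')(P, Function('B')(0, -3)), -15) = Mul(Rational(1, 2), -15) = Rational(-15, 2)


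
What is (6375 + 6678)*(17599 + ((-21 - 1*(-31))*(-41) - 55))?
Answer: 223650102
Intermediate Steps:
(6375 + 6678)*(17599 + ((-21 - 1*(-31))*(-41) - 55)) = 13053*(17599 + ((-21 + 31)*(-41) - 55)) = 13053*(17599 + (10*(-41) - 55)) = 13053*(17599 + (-410 - 55)) = 13053*(17599 - 465) = 13053*17134 = 223650102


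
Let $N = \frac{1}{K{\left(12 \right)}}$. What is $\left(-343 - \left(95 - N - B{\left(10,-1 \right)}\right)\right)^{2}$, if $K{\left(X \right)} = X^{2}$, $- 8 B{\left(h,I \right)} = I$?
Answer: $\frac{3975680809}{20736} \approx 1.9173 \cdot 10^{5}$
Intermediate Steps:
$B{\left(h,I \right)} = - \frac{I}{8}$
$N = \frac{1}{144}$ ($N = \frac{1}{12^{2}} = \frac{1}{144} \approx 0.0069444$)
$\left(-343 - \left(95 - N - B{\left(10,-1 \right)}\right)\right)^{2} = \left(-343 + \left(\left(\left(- \frac{1}{8}\right) \left(-1\right) + \frac{1}{144}\right) - 95\right)\right)^{2} = \left(-343 + \left(\left(\frac{1}{8} + \frac{1}{144}\right) - 95\right)\right)^{2} = \left(-343 + \left(\frac{19}{144} - 95\right)\right)^{2} = \left(-343 - \frac{13661}{144}\right)^{2} = \left(- \frac{63053}{144}\right)^{2} = \frac{3975680809}{20736}$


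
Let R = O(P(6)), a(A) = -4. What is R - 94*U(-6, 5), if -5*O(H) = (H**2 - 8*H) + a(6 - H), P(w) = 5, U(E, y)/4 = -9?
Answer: 16939/5 ≈ 3387.8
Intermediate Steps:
U(E, y) = -36 (U(E, y) = 4*(-9) = -36)
O(H) = 4/5 - H**2/5 + 8*H/5 (O(H) = -((H**2 - 8*H) - 4)/5 = -(-4 + H**2 - 8*H)/5 = 4/5 - H**2/5 + 8*H/5)
R = 19/5 (R = 4/5 - 1/5*5**2 + (8/5)*5 = 4/5 - 1/5*25 + 8 = 4/5 - 5 + 8 = 19/5 ≈ 3.8000)
R - 94*U(-6, 5) = 19/5 - 94*(-36) = 19/5 + 3384 = 16939/5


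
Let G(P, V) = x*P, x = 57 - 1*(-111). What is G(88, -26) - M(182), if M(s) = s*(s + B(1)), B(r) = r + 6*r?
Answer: -19614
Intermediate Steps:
x = 168 (x = 57 + 111 = 168)
B(r) = 7*r
G(P, V) = 168*P
M(s) = s*(7 + s) (M(s) = s*(s + 7*1) = s*(s + 7) = s*(7 + s))
G(88, -26) - M(182) = 168*88 - 182*(7 + 182) = 14784 - 182*189 = 14784 - 1*34398 = 14784 - 34398 = -19614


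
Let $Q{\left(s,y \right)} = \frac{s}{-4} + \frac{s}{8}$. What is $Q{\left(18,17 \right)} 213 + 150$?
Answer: $- \frac{1317}{4} \approx -329.25$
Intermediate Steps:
$Q{\left(s,y \right)} = - \frac{s}{8}$ ($Q{\left(s,y \right)} = s \left(- \frac{1}{4}\right) + s \frac{1}{8} = - \frac{s}{4} + \frac{s}{8} = - \frac{s}{8}$)
$Q{\left(18,17 \right)} 213 + 150 = \left(- \frac{1}{8}\right) 18 \cdot 213 + 150 = \left(- \frac{9}{4}\right) 213 + 150 = - \frac{1917}{4} + 150 = - \frac{1317}{4}$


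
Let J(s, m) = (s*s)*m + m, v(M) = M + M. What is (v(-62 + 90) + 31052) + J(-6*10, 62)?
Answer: 254370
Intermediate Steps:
v(M) = 2*M
J(s, m) = m + m*s² (J(s, m) = s²*m + m = m*s² + m = m + m*s²)
(v(-62 + 90) + 31052) + J(-6*10, 62) = (2*(-62 + 90) + 31052) + 62*(1 + (-6*10)²) = (2*28 + 31052) + 62*(1 + (-60)²) = (56 + 31052) + 62*(1 + 3600) = 31108 + 62*3601 = 31108 + 223262 = 254370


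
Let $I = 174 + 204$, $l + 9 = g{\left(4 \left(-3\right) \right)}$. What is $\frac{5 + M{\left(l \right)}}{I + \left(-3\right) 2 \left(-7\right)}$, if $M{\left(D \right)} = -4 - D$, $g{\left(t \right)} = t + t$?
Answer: $\frac{17}{210} \approx 0.080952$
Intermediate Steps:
$g{\left(t \right)} = 2 t$
$l = -33$ ($l = -9 + 2 \cdot 4 \left(-3\right) = -9 + 2 \left(-12\right) = -9 - 24 = -33$)
$I = 378$
$\frac{5 + M{\left(l \right)}}{I + \left(-3\right) 2 \left(-7\right)} = \frac{5 - -29}{378 + \left(-3\right) 2 \left(-7\right)} = \frac{5 + \left(-4 + 33\right)}{378 - -42} = \frac{5 + 29}{378 + 42} = \frac{34}{420} = 34 \cdot \frac{1}{420} = \frac{17}{210}$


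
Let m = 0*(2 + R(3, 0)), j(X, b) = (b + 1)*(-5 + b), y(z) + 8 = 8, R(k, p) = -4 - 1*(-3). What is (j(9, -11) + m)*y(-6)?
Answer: 0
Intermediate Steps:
R(k, p) = -1 (R(k, p) = -4 + 3 = -1)
y(z) = 0 (y(z) = -8 + 8 = 0)
j(X, b) = (1 + b)*(-5 + b)
m = 0 (m = 0*(2 - 1) = 0*1 = 0)
(j(9, -11) + m)*y(-6) = ((-5 + (-11)² - 4*(-11)) + 0)*0 = ((-5 + 121 + 44) + 0)*0 = (160 + 0)*0 = 160*0 = 0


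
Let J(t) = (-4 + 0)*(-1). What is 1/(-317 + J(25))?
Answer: -1/313 ≈ -0.0031949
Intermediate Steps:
J(t) = 4 (J(t) = -4*(-1) = 4)
1/(-317 + J(25)) = 1/(-317 + 4) = 1/(-313) = -1/313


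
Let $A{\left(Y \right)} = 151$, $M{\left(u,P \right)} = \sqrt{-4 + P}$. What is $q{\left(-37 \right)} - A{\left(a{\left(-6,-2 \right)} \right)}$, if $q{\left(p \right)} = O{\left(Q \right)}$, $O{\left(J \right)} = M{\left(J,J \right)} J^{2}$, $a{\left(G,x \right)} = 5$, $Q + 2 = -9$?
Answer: $-151 + 121 i \sqrt{15} \approx -151.0 + 468.63 i$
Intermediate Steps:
$Q = -11$ ($Q = -2 - 9 = -11$)
$O{\left(J \right)} = J^{2} \sqrt{-4 + J}$ ($O{\left(J \right)} = \sqrt{-4 + J} J^{2} = J^{2} \sqrt{-4 + J}$)
$q{\left(p \right)} = 121 i \sqrt{15}$ ($q{\left(p \right)} = \left(-11\right)^{2} \sqrt{-4 - 11} = 121 \sqrt{-15} = 121 i \sqrt{15}$)
$q{\left(-37 \right)} - A{\left(a{\left(-6,-2 \right)} \right)} = 121 i \sqrt{15} - 151 = -151 + 121 i \sqrt{15}$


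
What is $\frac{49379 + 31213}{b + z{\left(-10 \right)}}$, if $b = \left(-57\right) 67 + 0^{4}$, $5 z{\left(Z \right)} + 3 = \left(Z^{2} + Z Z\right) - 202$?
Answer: $- \frac{20148}{955} \approx -21.097$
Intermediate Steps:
$z{\left(Z \right)} = -41 + \frac{2 Z^{2}}{5}$ ($z{\left(Z \right)} = - \frac{3}{5} + \frac{\left(Z^{2} + Z Z\right) - 202}{5} = - \frac{3}{5} + \frac{\left(Z^{2} + Z^{2}\right) - 202}{5} = - \frac{3}{5} + \frac{2 Z^{2} - 202}{5} = - \frac{3}{5} + \frac{-202 + 2 Z^{2}}{5} = - \frac{3}{5} + \left(- \frac{202}{5} + \frac{2 Z^{2}}{5}\right) = -41 + \frac{2 Z^{2}}{5}$)
$b = -3819$ ($b = -3819 + 0 = -3819$)
$\frac{49379 + 31213}{b + z{\left(-10 \right)}} = \frac{49379 + 31213}{-3819 - \left(41 - \frac{2 \left(-10\right)^{2}}{5}\right)} = \frac{80592}{-3819 + \left(-41 + \frac{2}{5} \cdot 100\right)} = \frac{80592}{-3819 + \left(-41 + 40\right)} = \frac{80592}{-3819 - 1} = \frac{80592}{-3820} = 80592 \left(- \frac{1}{3820}\right) = - \frac{20148}{955}$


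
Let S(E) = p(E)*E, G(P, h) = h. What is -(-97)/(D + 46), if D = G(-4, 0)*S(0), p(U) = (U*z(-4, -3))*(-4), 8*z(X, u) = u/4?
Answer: 97/46 ≈ 2.1087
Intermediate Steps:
z(X, u) = u/32 (z(X, u) = (u/4)/8 = u/32)
p(U) = 3*U/8 (p(U) = (U*((1/32)*(-3)))*(-4) = (U*(-3/32))*(-4) = -3*U/32*(-4) = 3*U/8)
S(E) = 3*E²/8 (S(E) = (3*E/8)*E = 3*E²/8)
D = 0 (D = 0*((3/8)*0²) = 0*((3/8)*0) = 0*0 = 0)
-(-97)/(D + 46) = -(-97)/(0 + 46) = -(-97)/46 = -1*(-97/46) = 97/46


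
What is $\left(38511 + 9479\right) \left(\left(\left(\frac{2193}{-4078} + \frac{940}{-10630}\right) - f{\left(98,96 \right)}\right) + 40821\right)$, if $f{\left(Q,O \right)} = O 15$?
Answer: $\frac{4096199257163285}{2167457} \approx 1.8899 \cdot 10^{9}$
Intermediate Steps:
$f{\left(Q,O \right)} = 15 O$
$\left(38511 + 9479\right) \left(\left(\left(\frac{2193}{-4078} + \frac{940}{-10630}\right) - f{\left(98,96 \right)}\right) + 40821\right) = \left(38511 + 9479\right) \left(\left(\left(\frac{2193}{-4078} + \frac{940}{-10630}\right) - 15 \cdot 96\right) + 40821\right) = 47990 \left(\left(\left(2193 \left(- \frac{1}{4078}\right) + 940 \left(- \frac{1}{10630}\right)\right) - 1440\right) + 40821\right) = 47990 \left(\left(\left(- \frac{2193}{4078} - \frac{94}{1063}\right) - 1440\right) + 40821\right) = 47990 \left(\left(- \frac{2714491}{4334914} - 1440\right) + 40821\right) = 47990 \left(- \frac{6244990651}{4334914} + 40821\right) = 47990 \cdot \frac{170710533743}{4334914} = \frac{4096199257163285}{2167457}$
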